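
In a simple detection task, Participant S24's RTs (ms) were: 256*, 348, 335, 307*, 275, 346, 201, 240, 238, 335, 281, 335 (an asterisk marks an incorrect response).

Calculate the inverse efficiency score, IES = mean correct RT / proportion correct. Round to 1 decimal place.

Correct trials (n=10): 348, 335, 275, 346, 201, 240, 238, 335, 281, 335
Mean correct RT = 2934/10 = 293.4000 ms
Proportion correct = 10/12
IES = 293.4000 / (10/12) = 352.080 ms

352.1 ms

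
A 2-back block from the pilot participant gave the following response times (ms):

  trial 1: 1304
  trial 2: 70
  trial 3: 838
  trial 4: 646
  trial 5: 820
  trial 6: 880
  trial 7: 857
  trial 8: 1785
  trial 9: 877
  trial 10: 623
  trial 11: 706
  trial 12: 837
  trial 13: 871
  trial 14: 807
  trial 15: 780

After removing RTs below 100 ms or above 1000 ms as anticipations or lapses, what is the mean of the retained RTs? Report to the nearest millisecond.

Excluded: 70, 1304, 1785
Retained (n=12): Σ = 9542
Mean = 9542/12 = 795.1667

795 ms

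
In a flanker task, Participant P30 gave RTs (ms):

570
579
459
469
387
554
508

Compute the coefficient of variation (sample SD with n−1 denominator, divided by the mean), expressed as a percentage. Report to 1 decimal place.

n = 7, Σ = 3526, M = 503.7143
Σ(x−M)² = 29435.429; s = √(29435.429/6) = 70.0422
CV = 70.0422 / 503.7143 = 0.13905 = 13.905%

13.9%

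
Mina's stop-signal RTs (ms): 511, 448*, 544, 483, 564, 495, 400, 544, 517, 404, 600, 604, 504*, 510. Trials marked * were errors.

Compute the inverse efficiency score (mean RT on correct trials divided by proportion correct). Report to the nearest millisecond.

Correct trials (n=12): 511, 544, 483, 564, 495, 400, 544, 517, 404, 600, 604, 510
Mean correct RT = 6176/12 = 514.6667 ms
Proportion correct = 12/14
IES = 514.6667 / (12/14) = 600.444 ms

600 ms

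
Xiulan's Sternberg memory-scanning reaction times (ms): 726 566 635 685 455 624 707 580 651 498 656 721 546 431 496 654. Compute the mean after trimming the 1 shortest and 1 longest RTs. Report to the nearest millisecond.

Sorted: 431, 455, 496, 498, 546, 566, 580, 624, 635, 651, 654, 656, 685, 707, 721, 726
Drop lowest 1 (431) and highest 1 (726)
Remaining (n=14): Σ = 8474, mean = 8474/14 = 605.286

605 ms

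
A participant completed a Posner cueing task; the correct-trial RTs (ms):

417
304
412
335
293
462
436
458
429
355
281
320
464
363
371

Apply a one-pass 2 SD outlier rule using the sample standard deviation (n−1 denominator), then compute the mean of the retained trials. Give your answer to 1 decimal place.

380.0 ms

n = 15, ΣRT = 5700, M = 380.000
Σ(x−M)² = 57560.00; s = √(57560.00/14) = 64.120
Cutoffs: 380.000 ± 2·64.120 → [251.8, 508.2]
No RTs fall outside the cutoffs; all 15 retained. Mean = 5700/15 = 380.000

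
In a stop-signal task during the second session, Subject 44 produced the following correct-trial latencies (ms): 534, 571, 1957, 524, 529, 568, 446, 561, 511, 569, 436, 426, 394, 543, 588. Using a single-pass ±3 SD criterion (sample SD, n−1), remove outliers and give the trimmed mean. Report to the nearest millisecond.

514 ms

n = 15, ΣRT = 9157, M = 610.467
Σ(x−M)² = 1993963.73; s = √(1993963.73/14) = 377.394
Cutoffs: 610.467 ± 3·377.394 → [-521.7, 1742.6]
Outside: 1957 → excluded.
Retained (n=14): Σ = 7200, mean = 7200/14 = 514.286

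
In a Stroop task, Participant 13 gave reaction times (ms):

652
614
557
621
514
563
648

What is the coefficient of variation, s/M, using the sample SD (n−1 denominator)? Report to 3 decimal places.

n = 7, Σ = 4169, M = 595.5714
Σ(x−M)² = 16121.714; s = √(16121.714/6) = 51.8358
CV = 51.8358 / 595.5714 = 0.08704

0.087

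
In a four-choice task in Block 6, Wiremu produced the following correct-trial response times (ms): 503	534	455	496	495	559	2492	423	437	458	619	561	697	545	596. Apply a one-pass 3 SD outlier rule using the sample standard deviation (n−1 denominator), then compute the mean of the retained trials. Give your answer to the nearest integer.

527 ms

n = 15, ΣRT = 9870, M = 658.000
Σ(x−M)² = 3679910.00; s = √(3679910.00/14) = 512.690
Cutoffs: 658.000 ± 3·512.690 → [-880.1, 2196.1]
Outside: 2492 → excluded.
Retained (n=14): Σ = 7378, mean = 7378/14 = 527.000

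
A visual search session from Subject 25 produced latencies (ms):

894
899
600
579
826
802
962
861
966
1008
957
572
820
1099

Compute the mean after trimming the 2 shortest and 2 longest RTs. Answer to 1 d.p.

858.7 ms

Sorted: 572, 579, 600, 802, 820, 826, 861, 894, 899, 957, 962, 966, 1008, 1099
Drop lowest 2 (572, 579) and highest 2 (1008, 1099)
Remaining (n=10): Σ = 8587, mean = 8587/10 = 858.700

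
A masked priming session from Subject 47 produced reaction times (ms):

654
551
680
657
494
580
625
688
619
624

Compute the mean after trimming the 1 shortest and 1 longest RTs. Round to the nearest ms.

624 ms

Sorted: 494, 551, 580, 619, 624, 625, 654, 657, 680, 688
Drop lowest 1 (494) and highest 1 (688)
Remaining (n=8): Σ = 4990, mean = 4990/8 = 623.750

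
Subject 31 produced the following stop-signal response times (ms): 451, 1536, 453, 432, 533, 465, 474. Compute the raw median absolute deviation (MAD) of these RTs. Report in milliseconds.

14 ms

Sorted: 432, 451, 453, 465, 474, 533, 1536 → median = 465
|x − 465|: 14, 1071, 12, 33, 68, 0, 9
Sorted deviations: 0, 9, 12, 14, 33, 68, 1071 → MAD = 14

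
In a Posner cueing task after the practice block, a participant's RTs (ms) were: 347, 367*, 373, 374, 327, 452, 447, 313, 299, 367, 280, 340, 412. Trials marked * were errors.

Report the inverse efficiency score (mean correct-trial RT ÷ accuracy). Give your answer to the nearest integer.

Correct trials (n=12): 347, 373, 374, 327, 452, 447, 313, 299, 367, 280, 340, 412
Mean correct RT = 4331/12 = 360.9167 ms
Proportion correct = 12/13
IES = 360.9167 / (12/13) = 390.993 ms

391 ms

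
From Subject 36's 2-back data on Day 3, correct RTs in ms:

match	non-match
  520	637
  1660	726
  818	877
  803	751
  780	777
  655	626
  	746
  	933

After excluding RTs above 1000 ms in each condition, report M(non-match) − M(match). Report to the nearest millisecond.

44 ms

match: exclude 1660
M(match) = 3576/5 = 715.200
M(non-match) = 6073/8 = 759.125
Difference = 759.125 − 715.200 = 43.925 ms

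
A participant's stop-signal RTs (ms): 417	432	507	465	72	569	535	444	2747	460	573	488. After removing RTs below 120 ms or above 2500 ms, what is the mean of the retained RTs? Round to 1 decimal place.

Excluded: 72, 2747
Retained (n=10): Σ = 4890
Mean = 4890/10 = 489.0000

489.0 ms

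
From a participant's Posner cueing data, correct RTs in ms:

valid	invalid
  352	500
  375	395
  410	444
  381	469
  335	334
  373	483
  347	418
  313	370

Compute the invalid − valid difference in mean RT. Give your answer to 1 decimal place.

M(valid) = 2886/8 = 360.750
M(invalid) = 3413/8 = 426.625
Difference = 426.625 − 360.750 = 65.875 ms

65.9 ms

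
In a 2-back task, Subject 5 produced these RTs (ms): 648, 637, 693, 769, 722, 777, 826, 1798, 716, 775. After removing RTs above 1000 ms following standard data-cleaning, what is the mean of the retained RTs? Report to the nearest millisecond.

729 ms

Excluded: 1798
Retained (n=9): Σ = 6563
Mean = 6563/9 = 729.2222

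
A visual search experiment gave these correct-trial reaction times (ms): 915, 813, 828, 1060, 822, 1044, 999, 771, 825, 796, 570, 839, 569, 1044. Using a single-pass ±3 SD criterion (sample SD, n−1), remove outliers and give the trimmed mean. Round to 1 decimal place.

849.6 ms

n = 14, ΣRT = 11895, M = 849.643
Σ(x−M)² = 315697.21; s = √(315697.21/13) = 155.835
Cutoffs: 849.643 ± 3·155.835 → [382.1, 1317.1]
No RTs fall outside the cutoffs; all 14 retained. Mean = 11895/14 = 849.643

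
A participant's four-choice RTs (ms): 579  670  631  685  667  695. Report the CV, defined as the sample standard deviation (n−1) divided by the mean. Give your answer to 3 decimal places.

0.066

n = 6, Σ = 3927, M = 654.5000
Σ(x−M)² = 9219.500; s = √(9219.500/5) = 42.9407
CV = 42.9407 / 654.5000 = 0.06561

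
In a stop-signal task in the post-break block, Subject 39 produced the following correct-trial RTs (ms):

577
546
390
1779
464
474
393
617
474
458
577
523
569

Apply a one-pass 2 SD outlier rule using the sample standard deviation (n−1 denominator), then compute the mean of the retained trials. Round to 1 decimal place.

n = 13, ΣRT = 7841, M = 603.154
Σ(x−M)² = 1558425.69; s = √(1558425.69/12) = 360.373
Cutoffs: 603.154 ± 2·360.373 → [-117.6, 1323.9]
Outside: 1779 → excluded.
Retained (n=12): Σ = 6062, mean = 6062/12 = 505.167

505.2 ms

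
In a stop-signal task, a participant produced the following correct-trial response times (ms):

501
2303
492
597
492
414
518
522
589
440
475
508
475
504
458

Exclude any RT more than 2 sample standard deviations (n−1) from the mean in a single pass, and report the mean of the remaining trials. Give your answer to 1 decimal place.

498.9 ms

n = 15, ΣRT = 9288, M = 619.200
Σ(x−M)² = 3070036.40; s = √(3070036.40/14) = 468.282
Cutoffs: 619.200 ± 2·468.282 → [-317.4, 1555.8]
Outside: 2303 → excluded.
Retained (n=14): Σ = 6985, mean = 6985/14 = 498.929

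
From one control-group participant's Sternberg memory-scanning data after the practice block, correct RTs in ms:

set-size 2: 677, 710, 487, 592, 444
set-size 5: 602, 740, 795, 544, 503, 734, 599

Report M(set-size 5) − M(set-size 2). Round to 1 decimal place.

M(set-size 2) = 2910/5 = 582.000
M(set-size 5) = 4517/7 = 645.286
Difference = 645.286 − 582.000 = 63.286 ms

63.3 ms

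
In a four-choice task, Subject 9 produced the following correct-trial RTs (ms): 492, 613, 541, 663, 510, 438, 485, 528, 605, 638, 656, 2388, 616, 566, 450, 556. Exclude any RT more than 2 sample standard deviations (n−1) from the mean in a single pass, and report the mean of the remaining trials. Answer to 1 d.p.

557.1 ms

n = 16, ΣRT = 10745, M = 671.562
Σ(x−M)² = 3217493.94; s = √(3217493.94/15) = 463.141
Cutoffs: 671.562 ± 2·463.141 → [-254.7, 1597.8]
Outside: 2388 → excluded.
Retained (n=15): Σ = 8357, mean = 8357/15 = 557.133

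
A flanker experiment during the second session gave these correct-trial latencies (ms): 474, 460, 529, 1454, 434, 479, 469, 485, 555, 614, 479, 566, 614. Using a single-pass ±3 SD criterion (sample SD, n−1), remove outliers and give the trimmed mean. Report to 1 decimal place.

513.2 ms

n = 13, ΣRT = 7612, M = 585.538
Σ(x−M)² = 857911.23; s = √(857911.23/12) = 267.381
Cutoffs: 585.538 ± 3·267.381 → [-216.6, 1387.7]
Outside: 1454 → excluded.
Retained (n=12): Σ = 6158, mean = 6158/12 = 513.167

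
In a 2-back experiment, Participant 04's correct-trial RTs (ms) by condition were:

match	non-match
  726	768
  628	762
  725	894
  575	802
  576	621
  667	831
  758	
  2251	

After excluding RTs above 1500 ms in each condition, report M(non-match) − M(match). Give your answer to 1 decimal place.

114.7 ms

match: exclude 2251
M(match) = 4655/7 = 665.000
M(non-match) = 4678/6 = 779.667
Difference = 779.667 − 665.000 = 114.667 ms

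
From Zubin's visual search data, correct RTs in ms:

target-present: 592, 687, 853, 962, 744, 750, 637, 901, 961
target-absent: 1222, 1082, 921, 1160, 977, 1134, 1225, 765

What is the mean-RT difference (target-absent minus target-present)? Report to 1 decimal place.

273.3 ms

M(target-present) = 7087/9 = 787.444
M(target-absent) = 8486/8 = 1060.750
Difference = 1060.750 − 787.444 = 273.306 ms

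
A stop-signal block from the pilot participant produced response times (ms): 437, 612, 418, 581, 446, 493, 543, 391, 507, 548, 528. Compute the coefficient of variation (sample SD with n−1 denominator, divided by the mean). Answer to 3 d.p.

0.141

n = 11, Σ = 5504, M = 500.3636
Σ(x−M)² = 49628.545; s = √(49628.545/10) = 70.4475
CV = 70.4475 / 500.3636 = 0.14079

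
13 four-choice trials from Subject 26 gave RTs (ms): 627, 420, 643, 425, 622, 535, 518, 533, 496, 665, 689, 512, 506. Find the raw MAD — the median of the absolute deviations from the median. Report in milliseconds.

Sorted: 420, 425, 496, 506, 512, 518, 533, 535, 622, 627, 643, 665, 689 → median = 533
|x − 533|: 94, 113, 110, 108, 89, 2, 15, 0, 37, 132, 156, 21, 27
Sorted deviations: 0, 2, 15, 21, 27, 37, 89, 94, 108, 110, 113, 132, 156 → MAD = 89

89 ms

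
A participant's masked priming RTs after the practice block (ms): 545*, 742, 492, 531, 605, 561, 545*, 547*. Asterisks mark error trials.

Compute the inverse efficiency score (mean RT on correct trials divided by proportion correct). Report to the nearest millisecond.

938 ms

Correct trials (n=5): 742, 492, 531, 605, 561
Mean correct RT = 2931/5 = 586.2000 ms
Proportion correct = 5/8
IES = 586.2000 / (5/8) = 937.920 ms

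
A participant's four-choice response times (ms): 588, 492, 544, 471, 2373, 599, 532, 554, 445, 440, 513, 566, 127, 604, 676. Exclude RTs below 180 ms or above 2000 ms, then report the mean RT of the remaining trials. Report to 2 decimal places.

Excluded: 127, 2373
Retained (n=13): Σ = 7024
Mean = 7024/13 = 540.3077

540.31 ms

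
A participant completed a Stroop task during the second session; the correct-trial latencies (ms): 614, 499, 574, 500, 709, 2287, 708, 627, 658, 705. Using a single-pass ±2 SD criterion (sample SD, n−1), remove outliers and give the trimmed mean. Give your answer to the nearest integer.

622 ms

n = 10, ΣRT = 7881, M = 788.100
Σ(x−M)² = 2551888.90; s = √(2551888.90/9) = 532.488
Cutoffs: 788.100 ± 2·532.488 → [-276.9, 1853.1]
Outside: 2287 → excluded.
Retained (n=9): Σ = 5594, mean = 5594/9 = 621.556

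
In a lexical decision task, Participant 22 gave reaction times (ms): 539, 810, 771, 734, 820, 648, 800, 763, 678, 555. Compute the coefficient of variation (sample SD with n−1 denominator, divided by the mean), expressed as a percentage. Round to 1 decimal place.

14.5%

n = 10, Σ = 7118, M = 711.8000
Σ(x−M)² = 95407.600; s = √(95407.600/9) = 102.9604
CV = 102.9604 / 711.8000 = 0.14465 = 14.465%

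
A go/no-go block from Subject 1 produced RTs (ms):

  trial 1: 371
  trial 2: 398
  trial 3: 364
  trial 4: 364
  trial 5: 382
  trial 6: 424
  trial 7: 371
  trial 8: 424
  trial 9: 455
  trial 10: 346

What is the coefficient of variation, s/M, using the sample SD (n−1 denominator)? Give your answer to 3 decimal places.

0.088

n = 10, Σ = 3899, M = 389.9000
Σ(x−M)² = 10674.900; s = √(10674.900/9) = 34.4398
CV = 34.4398 / 389.9000 = 0.08833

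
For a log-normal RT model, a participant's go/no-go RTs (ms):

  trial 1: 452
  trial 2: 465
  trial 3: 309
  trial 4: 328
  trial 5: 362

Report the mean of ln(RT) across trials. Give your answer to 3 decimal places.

5.935

ln(RT): 6.1137, 6.1420, 5.7333, 5.7930, 5.8916
Σ ln(RT) = 29.6737
Mean = 29.6737/5 = 5.93474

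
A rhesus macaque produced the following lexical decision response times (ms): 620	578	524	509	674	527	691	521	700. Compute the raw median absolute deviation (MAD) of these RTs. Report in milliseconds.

57 ms

Sorted: 509, 521, 524, 527, 578, 620, 674, 691, 700 → median = 578
|x − 578|: 42, 0, 54, 69, 96, 51, 113, 57, 122
Sorted deviations: 0, 42, 51, 54, 57, 69, 96, 113, 122 → MAD = 57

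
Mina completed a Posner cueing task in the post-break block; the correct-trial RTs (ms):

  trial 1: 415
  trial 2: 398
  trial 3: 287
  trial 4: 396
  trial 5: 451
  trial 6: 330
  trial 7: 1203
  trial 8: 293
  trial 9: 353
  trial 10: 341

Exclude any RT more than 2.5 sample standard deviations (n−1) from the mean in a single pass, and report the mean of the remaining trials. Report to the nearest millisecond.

n = 10, ΣRT = 4467, M = 446.700
Σ(x−M)² = 660654.10; s = √(660654.10/9) = 270.935
Cutoffs: 446.700 ± 2.5·270.935 → [-230.6, 1124.0]
Outside: 1203 → excluded.
Retained (n=9): Σ = 3264, mean = 3264/9 = 362.667

363 ms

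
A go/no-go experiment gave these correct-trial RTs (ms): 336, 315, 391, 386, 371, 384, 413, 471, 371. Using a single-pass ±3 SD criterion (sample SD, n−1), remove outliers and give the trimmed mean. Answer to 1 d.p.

382.0 ms

n = 9, ΣRT = 3438, M = 382.000
Σ(x−M)² = 15830.00; s = √(15830.00/8) = 44.483
Cutoffs: 382.000 ± 3·44.483 → [248.6, 515.4]
No RTs fall outside the cutoffs; all 9 retained. Mean = 3438/9 = 382.000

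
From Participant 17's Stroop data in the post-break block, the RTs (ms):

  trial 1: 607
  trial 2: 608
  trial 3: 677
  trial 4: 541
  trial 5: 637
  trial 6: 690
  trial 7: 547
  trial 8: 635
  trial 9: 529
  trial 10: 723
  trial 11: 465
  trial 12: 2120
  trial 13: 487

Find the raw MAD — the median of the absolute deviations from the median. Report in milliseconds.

Sorted: 465, 487, 529, 541, 547, 607, 608, 635, 637, 677, 690, 723, 2120 → median = 608
|x − 608|: 1, 0, 69, 67, 29, 82, 61, 27, 79, 115, 143, 1512, 121
Sorted deviations: 0, 1, 27, 29, 61, 67, 69, 79, 82, 115, 121, 143, 1512 → MAD = 69

69 ms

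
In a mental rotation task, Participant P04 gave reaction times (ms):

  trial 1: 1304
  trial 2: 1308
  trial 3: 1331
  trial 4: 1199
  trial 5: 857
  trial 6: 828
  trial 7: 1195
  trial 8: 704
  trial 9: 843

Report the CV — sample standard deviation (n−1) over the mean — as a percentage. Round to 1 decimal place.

n = 9, Σ = 9569, M = 1063.2222
Σ(x−M)² = 500791.556; s = √(500791.556/8) = 250.1978
CV = 250.1978 / 1063.2222 = 0.23532 = 23.532%

23.5%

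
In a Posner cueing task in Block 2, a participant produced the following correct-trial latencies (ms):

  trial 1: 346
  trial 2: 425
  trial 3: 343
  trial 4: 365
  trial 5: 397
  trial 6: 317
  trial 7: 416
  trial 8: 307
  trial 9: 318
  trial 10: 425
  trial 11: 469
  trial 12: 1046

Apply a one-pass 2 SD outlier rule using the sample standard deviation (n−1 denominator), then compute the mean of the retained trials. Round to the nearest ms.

375 ms

n = 12, ΣRT = 5174, M = 431.167
Σ(x−M)² = 441587.67; s = √(441587.67/11) = 200.361
Cutoffs: 431.167 ± 2·200.361 → [30.4, 831.9]
Outside: 1046 → excluded.
Retained (n=11): Σ = 4128, mean = 4128/11 = 375.273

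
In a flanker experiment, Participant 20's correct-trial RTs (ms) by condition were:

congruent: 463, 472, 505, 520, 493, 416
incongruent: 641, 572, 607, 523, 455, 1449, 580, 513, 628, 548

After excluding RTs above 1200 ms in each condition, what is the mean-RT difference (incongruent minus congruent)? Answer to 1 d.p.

incongruent: exclude 1449
M(congruent) = 2869/6 = 478.167
M(incongruent) = 5067/9 = 563.000
Difference = 563.000 − 478.167 = 84.833 ms

84.8 ms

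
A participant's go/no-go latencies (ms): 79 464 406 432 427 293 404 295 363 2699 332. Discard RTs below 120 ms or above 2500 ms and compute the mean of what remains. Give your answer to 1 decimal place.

379.6 ms

Excluded: 79, 2699
Retained (n=9): Σ = 3416
Mean = 3416/9 = 379.5556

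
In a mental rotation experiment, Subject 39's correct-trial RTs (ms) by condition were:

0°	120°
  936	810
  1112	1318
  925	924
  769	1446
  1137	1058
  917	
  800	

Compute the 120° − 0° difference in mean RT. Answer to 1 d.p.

M(0°) = 6596/7 = 942.286
M(120°) = 5556/5 = 1111.200
Difference = 1111.200 − 942.286 = 168.914 ms

168.9 ms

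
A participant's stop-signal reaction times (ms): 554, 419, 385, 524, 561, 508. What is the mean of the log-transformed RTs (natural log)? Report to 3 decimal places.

ln(RT): 6.3172, 6.0379, 5.9532, 6.2615, 6.3297, 6.2305
Σ ln(RT) = 37.1300
Mean = 37.1300/6 = 6.18833

6.188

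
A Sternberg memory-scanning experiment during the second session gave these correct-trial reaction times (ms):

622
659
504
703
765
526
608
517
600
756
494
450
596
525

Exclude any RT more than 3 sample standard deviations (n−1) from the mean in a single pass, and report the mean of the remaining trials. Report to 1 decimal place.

594.6 ms

n = 14, ΣRT = 8325, M = 594.643
Σ(x−M)² = 126755.21; s = √(126755.21/13) = 98.744
Cutoffs: 594.643 ± 3·98.744 → [298.4, 890.9]
No RTs fall outside the cutoffs; all 14 retained. Mean = 8325/14 = 594.643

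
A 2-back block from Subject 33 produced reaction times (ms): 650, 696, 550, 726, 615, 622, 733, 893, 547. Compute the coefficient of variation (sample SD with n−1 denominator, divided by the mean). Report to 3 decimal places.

0.161

n = 9, Σ = 6032, M = 670.2222
Σ(x−M)² = 92767.556; s = √(92767.556/8) = 107.6845
CV = 107.6845 / 670.2222 = 0.16067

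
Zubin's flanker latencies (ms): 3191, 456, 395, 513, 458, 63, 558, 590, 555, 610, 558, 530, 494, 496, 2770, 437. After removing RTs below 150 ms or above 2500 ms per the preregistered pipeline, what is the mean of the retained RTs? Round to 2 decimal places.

Excluded: 63, 2770, 3191
Retained (n=13): Σ = 6650
Mean = 6650/13 = 511.5385

511.54 ms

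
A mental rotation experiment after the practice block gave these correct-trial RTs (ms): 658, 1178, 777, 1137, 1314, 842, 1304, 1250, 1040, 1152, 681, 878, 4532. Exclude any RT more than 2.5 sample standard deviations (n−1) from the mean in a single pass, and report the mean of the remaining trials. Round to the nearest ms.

1018 ms

n = 13, ΣRT = 16743, M = 1287.923
Σ(x−M)² = 12034298.92; s = √(12034298.92/12) = 1001.428
Cutoffs: 1287.923 ± 2.5·1001.428 → [-1215.6, 3791.5]
Outside: 4532 → excluded.
Retained (n=12): Σ = 12211, mean = 12211/12 = 1017.583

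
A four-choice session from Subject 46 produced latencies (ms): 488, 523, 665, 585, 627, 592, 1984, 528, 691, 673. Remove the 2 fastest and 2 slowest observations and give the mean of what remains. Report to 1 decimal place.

Sorted: 488, 523, 528, 585, 592, 627, 665, 673, 691, 1984
Drop lowest 2 (488, 523) and highest 2 (691, 1984)
Remaining (n=6): Σ = 3670, mean = 3670/6 = 611.667

611.7 ms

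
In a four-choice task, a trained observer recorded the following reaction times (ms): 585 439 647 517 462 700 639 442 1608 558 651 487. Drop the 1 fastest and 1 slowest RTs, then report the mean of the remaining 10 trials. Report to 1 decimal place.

568.8 ms

Sorted: 439, 442, 462, 487, 517, 558, 585, 639, 647, 651, 700, 1608
Drop lowest 1 (439) and highest 1 (1608)
Remaining (n=10): Σ = 5688, mean = 5688/10 = 568.800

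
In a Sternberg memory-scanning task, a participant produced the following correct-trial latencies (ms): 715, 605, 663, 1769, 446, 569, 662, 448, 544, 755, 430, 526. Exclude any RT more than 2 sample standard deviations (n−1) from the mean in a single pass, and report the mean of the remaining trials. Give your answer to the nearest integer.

578 ms

n = 12, ΣRT = 8132, M = 677.667
Σ(x−M)² = 1424556.67; s = √(1424556.67/11) = 359.868
Cutoffs: 677.667 ± 2·359.868 → [-42.1, 1397.4]
Outside: 1769 → excluded.
Retained (n=11): Σ = 6363, mean = 6363/11 = 578.455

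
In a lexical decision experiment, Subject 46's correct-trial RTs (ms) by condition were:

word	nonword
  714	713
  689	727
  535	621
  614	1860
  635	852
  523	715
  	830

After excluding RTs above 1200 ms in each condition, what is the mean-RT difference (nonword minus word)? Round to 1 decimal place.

nonword: exclude 1860
M(word) = 3710/6 = 618.333
M(nonword) = 4458/6 = 743.000
Difference = 743.000 − 618.333 = 124.667 ms

124.7 ms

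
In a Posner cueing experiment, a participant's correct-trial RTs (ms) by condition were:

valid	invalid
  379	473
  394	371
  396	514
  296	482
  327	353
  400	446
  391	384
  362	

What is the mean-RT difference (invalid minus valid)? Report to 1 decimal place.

M(valid) = 2945/8 = 368.125
M(invalid) = 3023/7 = 431.857
Difference = 431.857 − 368.125 = 63.732 ms

63.7 ms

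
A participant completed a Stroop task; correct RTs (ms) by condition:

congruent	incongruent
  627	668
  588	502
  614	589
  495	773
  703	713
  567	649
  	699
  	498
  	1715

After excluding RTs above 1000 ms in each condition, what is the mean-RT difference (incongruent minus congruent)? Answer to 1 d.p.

37.4 ms

incongruent: exclude 1715
M(congruent) = 3594/6 = 599.000
M(incongruent) = 5091/8 = 636.375
Difference = 636.375 − 599.000 = 37.375 ms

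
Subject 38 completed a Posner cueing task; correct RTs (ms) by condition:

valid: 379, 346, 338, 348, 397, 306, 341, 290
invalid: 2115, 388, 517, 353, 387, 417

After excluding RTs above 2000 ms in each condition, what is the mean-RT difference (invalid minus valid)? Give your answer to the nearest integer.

69 ms

invalid: exclude 2115
M(valid) = 2745/8 = 343.125
M(invalid) = 2062/5 = 412.400
Difference = 412.400 − 343.125 = 69.275 ms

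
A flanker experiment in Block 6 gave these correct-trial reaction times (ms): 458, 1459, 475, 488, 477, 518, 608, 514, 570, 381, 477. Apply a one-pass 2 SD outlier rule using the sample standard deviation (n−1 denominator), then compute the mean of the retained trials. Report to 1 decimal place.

n = 11, ΣRT = 6425, M = 584.091
Σ(x−M)² = 876732.91; s = √(876732.91/10) = 296.097
Cutoffs: 584.091 ± 2·296.097 → [-8.1, 1176.3]
Outside: 1459 → excluded.
Retained (n=10): Σ = 4966, mean = 4966/10 = 496.600

496.6 ms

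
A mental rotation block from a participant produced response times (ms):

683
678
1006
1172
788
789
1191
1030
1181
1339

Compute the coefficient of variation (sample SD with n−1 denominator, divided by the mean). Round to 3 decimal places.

n = 10, Σ = 9857, M = 985.7000
Σ(x−M)² = 506276.100; s = √(506276.100/9) = 237.1769
CV = 237.1769 / 985.7000 = 0.24062

0.241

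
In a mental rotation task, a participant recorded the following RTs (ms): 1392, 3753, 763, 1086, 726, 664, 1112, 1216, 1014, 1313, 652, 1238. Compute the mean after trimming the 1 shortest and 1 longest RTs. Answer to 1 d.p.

Sorted: 652, 664, 726, 763, 1014, 1086, 1112, 1216, 1238, 1313, 1392, 3753
Drop lowest 1 (652) and highest 1 (3753)
Remaining (n=10): Σ = 10524, mean = 10524/10 = 1052.400

1052.4 ms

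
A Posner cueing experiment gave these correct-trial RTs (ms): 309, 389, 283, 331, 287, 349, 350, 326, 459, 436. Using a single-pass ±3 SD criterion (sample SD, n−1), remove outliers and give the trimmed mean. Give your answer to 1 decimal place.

n = 10, ΣRT = 3519, M = 351.900
Σ(x−M)² = 31838.90; s = √(31838.90/9) = 59.478
Cutoffs: 351.900 ± 3·59.478 → [173.5, 530.3]
No RTs fall outside the cutoffs; all 10 retained. Mean = 3519/10 = 351.900

351.9 ms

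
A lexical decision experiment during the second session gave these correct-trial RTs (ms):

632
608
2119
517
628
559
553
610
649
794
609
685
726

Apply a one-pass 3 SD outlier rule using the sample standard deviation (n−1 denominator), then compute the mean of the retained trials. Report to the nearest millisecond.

n = 13, ΣRT = 9689, M = 745.308
Σ(x−M)² = 2108844.77; s = √(2108844.77/12) = 419.210
Cutoffs: 745.308 ± 3·419.210 → [-512.3, 2002.9]
Outside: 2119 → excluded.
Retained (n=12): Σ = 7570, mean = 7570/12 = 630.833

631 ms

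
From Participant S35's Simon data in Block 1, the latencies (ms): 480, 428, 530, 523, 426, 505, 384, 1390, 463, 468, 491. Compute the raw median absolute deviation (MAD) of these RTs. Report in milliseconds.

Sorted: 384, 426, 428, 463, 468, 480, 491, 505, 523, 530, 1390 → median = 480
|x − 480|: 0, 52, 50, 43, 54, 25, 96, 910, 17, 12, 11
Sorted deviations: 0, 11, 12, 17, 25, 43, 50, 52, 54, 96, 910 → MAD = 43

43 ms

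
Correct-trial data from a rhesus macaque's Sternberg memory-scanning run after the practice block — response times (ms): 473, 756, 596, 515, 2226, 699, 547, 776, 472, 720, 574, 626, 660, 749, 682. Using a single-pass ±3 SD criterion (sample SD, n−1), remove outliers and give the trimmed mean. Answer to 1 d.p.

n = 15, ΣRT = 11071, M = 738.067
Σ(x−M)² = 2513892.93; s = √(2513892.93/14) = 423.750
Cutoffs: 738.067 ± 3·423.750 → [-533.2, 2009.3]
Outside: 2226 → excluded.
Retained (n=14): Σ = 8845, mean = 8845/14 = 631.786

631.8 ms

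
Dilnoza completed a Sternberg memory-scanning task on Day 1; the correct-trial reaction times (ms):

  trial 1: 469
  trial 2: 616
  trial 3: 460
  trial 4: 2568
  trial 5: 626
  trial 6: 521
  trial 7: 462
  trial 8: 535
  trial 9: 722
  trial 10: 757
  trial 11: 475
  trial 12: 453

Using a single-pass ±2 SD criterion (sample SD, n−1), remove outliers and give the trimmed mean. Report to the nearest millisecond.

554 ms

n = 12, ΣRT = 8664, M = 722.000
Σ(x−M)² = 3838386.00; s = √(3838386.00/11) = 590.715
Cutoffs: 722.000 ± 2·590.715 → [-459.4, 1903.4]
Outside: 2568 → excluded.
Retained (n=11): Σ = 6096, mean = 6096/11 = 554.182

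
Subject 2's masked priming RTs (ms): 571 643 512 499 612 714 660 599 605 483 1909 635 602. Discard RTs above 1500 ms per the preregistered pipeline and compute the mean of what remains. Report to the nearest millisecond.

Excluded: 1909
Retained (n=12): Σ = 7135
Mean = 7135/12 = 594.5833

595 ms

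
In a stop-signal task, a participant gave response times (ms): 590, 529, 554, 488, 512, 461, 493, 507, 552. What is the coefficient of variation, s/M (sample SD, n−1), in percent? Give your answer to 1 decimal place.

7.6%

n = 9, Σ = 4686, M = 520.6667
Σ(x−M)² = 12624.000; s = √(12624.000/8) = 39.7240
CV = 39.7240 / 520.6667 = 0.07629 = 7.629%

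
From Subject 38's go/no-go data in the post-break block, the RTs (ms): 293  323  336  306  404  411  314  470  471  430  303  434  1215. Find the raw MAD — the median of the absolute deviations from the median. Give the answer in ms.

Sorted: 293, 303, 306, 314, 323, 336, 404, 411, 430, 434, 470, 471, 1215 → median = 404
|x − 404|: 111, 81, 68, 98, 0, 7, 90, 66, 67, 26, 101, 30, 811
Sorted deviations: 0, 7, 26, 30, 66, 67, 68, 81, 90, 98, 101, 111, 811 → MAD = 68

68 ms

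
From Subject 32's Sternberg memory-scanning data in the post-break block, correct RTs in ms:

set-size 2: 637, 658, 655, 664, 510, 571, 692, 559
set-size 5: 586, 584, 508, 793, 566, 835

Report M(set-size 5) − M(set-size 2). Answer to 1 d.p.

M(set-size 2) = 4946/8 = 618.250
M(set-size 5) = 3872/6 = 645.333
Difference = 645.333 − 618.250 = 27.083 ms

27.1 ms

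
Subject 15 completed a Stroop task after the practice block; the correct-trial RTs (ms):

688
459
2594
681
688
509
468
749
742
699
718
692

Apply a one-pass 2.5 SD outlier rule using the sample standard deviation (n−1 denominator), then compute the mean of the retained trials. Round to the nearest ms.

n = 12, ΣRT = 9687, M = 807.250
Σ(x−M)² = 3602794.25; s = √(3602794.25/11) = 572.300
Cutoffs: 807.250 ± 2.5·572.300 → [-623.5, 2238.0]
Outside: 2594 → excluded.
Retained (n=11): Σ = 7093, mean = 7093/11 = 644.818

645 ms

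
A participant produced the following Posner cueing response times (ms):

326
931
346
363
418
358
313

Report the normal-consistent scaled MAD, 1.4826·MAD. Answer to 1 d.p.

Sorted: 313, 326, 346, 358, 363, 418, 931 → median = 358
|x − 358| sorted: 0, 5, 12, 32, 45, 60, 573 → MAD = 32
Robust SD ≈ 1.4826 × 32 = 47.443

47.4 ms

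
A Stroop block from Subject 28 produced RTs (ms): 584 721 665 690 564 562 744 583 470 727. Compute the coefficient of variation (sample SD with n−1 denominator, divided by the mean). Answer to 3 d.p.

n = 10, Σ = 6310, M = 631.0000
Σ(x−M)² = 74406.000; s = √(74406.000/9) = 90.9249
CV = 90.9249 / 631.0000 = 0.14410

0.144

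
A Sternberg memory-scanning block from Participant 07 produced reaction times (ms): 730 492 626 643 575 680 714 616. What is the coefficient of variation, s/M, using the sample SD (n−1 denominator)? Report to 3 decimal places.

n = 8, Σ = 5076, M = 634.5000
Σ(x−M)² = 41844.000; s = √(41844.000/7) = 77.3157
CV = 77.3157 / 634.5000 = 0.12185

0.122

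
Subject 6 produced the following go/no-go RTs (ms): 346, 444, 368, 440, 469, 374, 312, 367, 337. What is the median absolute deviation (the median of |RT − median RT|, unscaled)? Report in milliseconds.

31 ms

Sorted: 312, 337, 346, 367, 368, 374, 440, 444, 469 → median = 368
|x − 368|: 22, 76, 0, 72, 101, 6, 56, 1, 31
Sorted deviations: 0, 1, 6, 22, 31, 56, 72, 76, 101 → MAD = 31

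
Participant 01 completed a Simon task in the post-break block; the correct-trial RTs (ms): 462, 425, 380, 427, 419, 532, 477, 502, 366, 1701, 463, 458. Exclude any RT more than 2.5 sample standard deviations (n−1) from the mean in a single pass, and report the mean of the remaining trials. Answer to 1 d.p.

446.5 ms

n = 12, ΣRT = 6612, M = 551.000
Σ(x−M)² = 1467194.00; s = √(1467194.00/11) = 365.214
Cutoffs: 551.000 ± 2.5·365.214 → [-362.0, 1464.0]
Outside: 1701 → excluded.
Retained (n=11): Σ = 4911, mean = 4911/11 = 446.455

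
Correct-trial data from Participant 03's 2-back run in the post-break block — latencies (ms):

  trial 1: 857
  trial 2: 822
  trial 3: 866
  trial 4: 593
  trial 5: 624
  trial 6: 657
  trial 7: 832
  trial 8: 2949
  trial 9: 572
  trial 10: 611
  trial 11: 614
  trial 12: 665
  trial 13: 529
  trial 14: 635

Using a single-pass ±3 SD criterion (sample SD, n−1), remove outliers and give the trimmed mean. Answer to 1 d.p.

682.8 ms

n = 14, ΣRT = 11826, M = 844.714
Σ(x−M)² = 4934788.86; s = √(4934788.86/13) = 616.116
Cutoffs: 844.714 ± 3·616.116 → [-1003.6, 2693.1]
Outside: 2949 → excluded.
Retained (n=13): Σ = 8877, mean = 8877/13 = 682.846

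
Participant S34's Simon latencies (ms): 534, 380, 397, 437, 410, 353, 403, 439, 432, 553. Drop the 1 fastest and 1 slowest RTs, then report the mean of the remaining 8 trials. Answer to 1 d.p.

429.0 ms

Sorted: 353, 380, 397, 403, 410, 432, 437, 439, 534, 553
Drop lowest 1 (353) and highest 1 (553)
Remaining (n=8): Σ = 3432, mean = 3432/8 = 429.000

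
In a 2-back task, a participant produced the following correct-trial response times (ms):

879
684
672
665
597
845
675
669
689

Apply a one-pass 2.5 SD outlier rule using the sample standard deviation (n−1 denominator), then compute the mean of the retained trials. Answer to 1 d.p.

n = 9, ΣRT = 6375, M = 708.333
Σ(x−M)² = 67022.00; s = √(67022.00/8) = 91.530
Cutoffs: 708.333 ± 2.5·91.530 → [479.5, 937.2]
No RTs fall outside the cutoffs; all 9 retained. Mean = 6375/9 = 708.333

708.3 ms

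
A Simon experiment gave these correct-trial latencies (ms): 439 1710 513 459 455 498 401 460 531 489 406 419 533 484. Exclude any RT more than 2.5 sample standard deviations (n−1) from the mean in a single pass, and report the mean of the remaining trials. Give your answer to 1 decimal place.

n = 14, ΣRT = 7797, M = 556.929
Σ(x−M)² = 1455552.93; s = √(1455552.93/13) = 334.613
Cutoffs: 556.929 ± 2.5·334.613 → [-279.6, 1393.5]
Outside: 1710 → excluded.
Retained (n=13): Σ = 6087, mean = 6087/13 = 468.231

468.2 ms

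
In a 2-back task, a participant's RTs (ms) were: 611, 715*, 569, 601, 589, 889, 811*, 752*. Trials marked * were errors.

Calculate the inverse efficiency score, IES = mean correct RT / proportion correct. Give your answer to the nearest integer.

1043 ms

Correct trials (n=5): 611, 569, 601, 589, 889
Mean correct RT = 3259/5 = 651.8000 ms
Proportion correct = 5/8
IES = 651.8000 / (5/8) = 1042.880 ms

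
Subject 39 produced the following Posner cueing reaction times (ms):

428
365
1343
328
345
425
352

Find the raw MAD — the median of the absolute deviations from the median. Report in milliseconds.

37 ms

Sorted: 328, 345, 352, 365, 425, 428, 1343 → median = 365
|x − 365|: 63, 0, 978, 37, 20, 60, 13
Sorted deviations: 0, 13, 20, 37, 60, 63, 978 → MAD = 37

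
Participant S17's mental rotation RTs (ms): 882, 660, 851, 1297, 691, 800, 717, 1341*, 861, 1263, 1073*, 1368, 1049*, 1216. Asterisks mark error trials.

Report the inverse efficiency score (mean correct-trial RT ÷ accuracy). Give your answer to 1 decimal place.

1227.1 ms

Correct trials (n=11): 882, 660, 851, 1297, 691, 800, 717, 861, 1263, 1368, 1216
Mean correct RT = 10606/11 = 964.1818 ms
Proportion correct = 11/14
IES = 964.1818 / (11/14) = 1227.140 ms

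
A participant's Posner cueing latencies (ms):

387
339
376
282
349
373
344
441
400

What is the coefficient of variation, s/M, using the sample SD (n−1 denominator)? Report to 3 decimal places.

0.122

n = 9, Σ = 3291, M = 365.6667
Σ(x−M)² = 15928.000; s = √(15928.000/8) = 44.6206
CV = 44.6206 / 365.6667 = 0.12203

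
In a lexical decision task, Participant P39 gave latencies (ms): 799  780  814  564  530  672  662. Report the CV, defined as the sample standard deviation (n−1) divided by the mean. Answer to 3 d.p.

n = 7, Σ = 4821, M = 688.7143
Σ(x−M)² = 77929.429; s = √(77929.429/6) = 113.9660
CV = 113.9660 / 688.7143 = 0.16548

0.165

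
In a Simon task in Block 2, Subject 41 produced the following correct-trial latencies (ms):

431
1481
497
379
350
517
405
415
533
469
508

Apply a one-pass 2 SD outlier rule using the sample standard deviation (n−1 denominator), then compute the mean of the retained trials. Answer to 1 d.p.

450.4 ms

n = 11, ΣRT = 5985, M = 544.091
Σ(x−M)² = 1001540.91; s = √(1001540.91/10) = 316.471
Cutoffs: 544.091 ± 2·316.471 → [-88.9, 1177.0]
Outside: 1481 → excluded.
Retained (n=10): Σ = 4504, mean = 4504/10 = 450.400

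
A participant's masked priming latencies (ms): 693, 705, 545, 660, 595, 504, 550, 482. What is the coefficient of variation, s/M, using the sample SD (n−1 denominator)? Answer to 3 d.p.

n = 8, Σ = 4734, M = 591.7500
Σ(x−M)² = 51419.500; s = √(51419.500/7) = 85.7067
CV = 85.7067 / 591.7500 = 0.14484

0.145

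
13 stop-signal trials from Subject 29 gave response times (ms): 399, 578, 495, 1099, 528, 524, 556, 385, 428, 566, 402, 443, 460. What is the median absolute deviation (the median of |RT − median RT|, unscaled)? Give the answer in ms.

67 ms

Sorted: 385, 399, 402, 428, 443, 460, 495, 524, 528, 556, 566, 578, 1099 → median = 495
|x − 495|: 96, 83, 0, 604, 33, 29, 61, 110, 67, 71, 93, 52, 35
Sorted deviations: 0, 29, 33, 35, 52, 61, 67, 71, 83, 93, 96, 110, 604 → MAD = 67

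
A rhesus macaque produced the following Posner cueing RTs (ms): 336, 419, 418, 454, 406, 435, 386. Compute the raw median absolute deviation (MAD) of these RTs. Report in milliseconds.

17 ms

Sorted: 336, 386, 406, 418, 419, 435, 454 → median = 418
|x − 418|: 82, 1, 0, 36, 12, 17, 32
Sorted deviations: 0, 1, 12, 17, 32, 36, 82 → MAD = 17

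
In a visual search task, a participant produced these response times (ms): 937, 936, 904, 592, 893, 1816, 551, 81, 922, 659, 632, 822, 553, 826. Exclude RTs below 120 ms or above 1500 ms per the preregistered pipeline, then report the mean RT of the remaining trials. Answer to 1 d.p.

Excluded: 81, 1816
Retained (n=12): Σ = 9227
Mean = 9227/12 = 768.9167

768.9 ms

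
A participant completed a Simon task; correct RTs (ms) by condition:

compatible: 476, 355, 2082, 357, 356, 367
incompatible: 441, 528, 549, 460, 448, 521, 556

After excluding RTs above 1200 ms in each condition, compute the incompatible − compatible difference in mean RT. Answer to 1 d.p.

118.2 ms

compatible: exclude 2082
M(compatible) = 1911/5 = 382.200
M(incompatible) = 3503/7 = 500.429
Difference = 500.429 − 382.200 = 118.229 ms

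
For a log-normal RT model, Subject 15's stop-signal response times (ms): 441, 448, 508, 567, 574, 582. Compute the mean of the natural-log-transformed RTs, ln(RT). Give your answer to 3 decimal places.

ln(RT): 6.0890, 6.1048, 6.2305, 6.3404, 6.3526, 6.3665
Σ ln(RT) = 37.4838
Mean = 37.4838/6 = 6.24730

6.247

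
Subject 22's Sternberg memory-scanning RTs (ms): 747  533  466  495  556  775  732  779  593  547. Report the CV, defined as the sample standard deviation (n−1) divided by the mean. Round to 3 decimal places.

n = 10, Σ = 6223, M = 622.3000
Σ(x−M)² = 134990.100; s = √(134990.100/9) = 122.4700
CV = 122.4700 / 622.3000 = 0.19680

0.197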